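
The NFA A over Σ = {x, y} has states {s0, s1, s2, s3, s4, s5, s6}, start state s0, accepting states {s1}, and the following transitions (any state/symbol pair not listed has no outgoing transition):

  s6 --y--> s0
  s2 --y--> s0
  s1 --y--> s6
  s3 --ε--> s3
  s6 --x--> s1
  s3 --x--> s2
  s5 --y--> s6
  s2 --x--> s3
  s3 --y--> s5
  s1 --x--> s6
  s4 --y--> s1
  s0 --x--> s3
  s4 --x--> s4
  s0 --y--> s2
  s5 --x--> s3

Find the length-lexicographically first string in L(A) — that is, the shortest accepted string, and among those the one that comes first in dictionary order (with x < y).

xyyx

A breadth-first search from s0 reaches an accepting state first via the path s0 → s3 → s5 → s6 → s1 on input xyyx.
No string of length < 4 is accepted (BFS exhausts all shorter strings without reaching an accepting state), and xyyx is the lexicographically least accepting string of length 4.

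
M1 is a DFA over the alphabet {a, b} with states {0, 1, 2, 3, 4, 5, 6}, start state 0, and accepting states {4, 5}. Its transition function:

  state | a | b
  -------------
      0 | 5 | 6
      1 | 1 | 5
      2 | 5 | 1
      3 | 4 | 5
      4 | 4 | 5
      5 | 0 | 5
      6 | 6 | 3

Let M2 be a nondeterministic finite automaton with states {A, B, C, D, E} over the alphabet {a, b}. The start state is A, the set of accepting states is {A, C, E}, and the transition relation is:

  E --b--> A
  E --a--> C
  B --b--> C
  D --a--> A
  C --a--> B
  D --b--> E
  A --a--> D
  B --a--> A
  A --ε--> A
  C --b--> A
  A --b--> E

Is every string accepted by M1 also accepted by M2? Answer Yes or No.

The string a is in L(M1) but not in L(M2).
So L(M1) ⊄ L(M2).

No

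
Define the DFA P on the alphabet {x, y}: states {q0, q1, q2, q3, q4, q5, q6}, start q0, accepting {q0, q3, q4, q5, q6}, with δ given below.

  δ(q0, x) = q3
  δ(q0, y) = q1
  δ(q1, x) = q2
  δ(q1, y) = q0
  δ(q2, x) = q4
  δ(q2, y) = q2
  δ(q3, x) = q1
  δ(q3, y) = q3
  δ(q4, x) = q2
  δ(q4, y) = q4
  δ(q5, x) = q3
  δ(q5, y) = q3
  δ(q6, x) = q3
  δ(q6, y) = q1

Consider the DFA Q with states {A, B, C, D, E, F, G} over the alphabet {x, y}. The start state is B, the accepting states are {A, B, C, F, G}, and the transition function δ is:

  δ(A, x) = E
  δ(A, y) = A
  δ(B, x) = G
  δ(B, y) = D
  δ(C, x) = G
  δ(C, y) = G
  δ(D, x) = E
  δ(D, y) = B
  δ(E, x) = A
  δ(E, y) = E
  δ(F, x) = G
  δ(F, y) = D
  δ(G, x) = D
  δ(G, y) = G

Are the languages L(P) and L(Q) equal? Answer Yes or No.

Exploring the product automaton P × Q from the start pair (q0, B), following both machines on each input symbol, reaches 5 state pairs: (q0, B), (q3, G), (q1, D), (q2, E), (q4, A).
P accepts in {q0, q3, q4, q5, q6} and Q accepts in {A, B, C, F, G}. In every reachable pair the two components are either both accepting — (q0, B), (q3, G), (q4, A) — or both non-accepting, so no string is accepted by exactly one of the machines: L(P) \ L(Q) and L(Q) \ L(P) are both empty.
Hence every string is accepted by P iff it is accepted by Q, and the two languages coincide.

Yes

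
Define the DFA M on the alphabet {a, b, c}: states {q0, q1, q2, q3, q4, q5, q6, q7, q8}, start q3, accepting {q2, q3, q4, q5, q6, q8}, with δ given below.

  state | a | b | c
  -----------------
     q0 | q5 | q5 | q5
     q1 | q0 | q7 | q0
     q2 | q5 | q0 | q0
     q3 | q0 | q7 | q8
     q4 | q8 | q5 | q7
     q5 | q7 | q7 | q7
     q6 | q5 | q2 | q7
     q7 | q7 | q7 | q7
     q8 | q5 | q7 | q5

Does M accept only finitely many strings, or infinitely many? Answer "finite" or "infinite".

The useful states (reachable from q3 and able to reach an accepting state) are {q0, q3, q5, q8}.
Restricted to these states the transition graph has no cycle, so every accepting path has bounded length and L is finite.

finite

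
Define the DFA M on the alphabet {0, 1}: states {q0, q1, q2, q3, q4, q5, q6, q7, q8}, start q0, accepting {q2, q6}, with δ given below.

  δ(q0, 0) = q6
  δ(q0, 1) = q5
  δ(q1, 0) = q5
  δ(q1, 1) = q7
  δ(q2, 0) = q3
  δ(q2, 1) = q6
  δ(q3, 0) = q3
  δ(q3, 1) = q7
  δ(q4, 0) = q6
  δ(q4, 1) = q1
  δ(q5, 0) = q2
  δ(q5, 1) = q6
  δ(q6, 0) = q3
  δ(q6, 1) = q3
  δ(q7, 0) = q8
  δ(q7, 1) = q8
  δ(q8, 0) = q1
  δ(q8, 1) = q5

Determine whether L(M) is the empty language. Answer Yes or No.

The string 0 is accepted: the run q0 → q6 ends in the accepting state q6.
Since at least one string is accepted, L(M) is not empty.

No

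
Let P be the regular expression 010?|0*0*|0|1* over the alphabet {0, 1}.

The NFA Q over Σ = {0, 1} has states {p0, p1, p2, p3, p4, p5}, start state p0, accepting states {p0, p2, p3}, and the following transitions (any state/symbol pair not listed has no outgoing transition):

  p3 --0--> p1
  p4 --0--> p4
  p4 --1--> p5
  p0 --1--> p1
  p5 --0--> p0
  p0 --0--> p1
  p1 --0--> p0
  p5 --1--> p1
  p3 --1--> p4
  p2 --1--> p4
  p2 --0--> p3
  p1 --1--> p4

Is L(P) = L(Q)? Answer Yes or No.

The string 0 is accepted by P but rejected by Q.
So L(P) ≠ L(Q).

No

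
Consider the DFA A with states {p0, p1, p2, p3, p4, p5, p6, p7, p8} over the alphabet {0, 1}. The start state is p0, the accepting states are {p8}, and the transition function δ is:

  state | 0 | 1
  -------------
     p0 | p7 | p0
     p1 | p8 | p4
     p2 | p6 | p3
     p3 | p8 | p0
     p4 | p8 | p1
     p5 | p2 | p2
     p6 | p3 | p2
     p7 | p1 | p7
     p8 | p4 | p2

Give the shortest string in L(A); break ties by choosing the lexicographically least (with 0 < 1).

000

A breadth-first search from p0 reaches an accepting state first via the path p0 → p7 → p1 → p8 on input 000.
No string of length < 3 is accepted (BFS exhausts all shorter strings without reaching an accepting state), and 000 is the lexicographically least accepting string of length 3.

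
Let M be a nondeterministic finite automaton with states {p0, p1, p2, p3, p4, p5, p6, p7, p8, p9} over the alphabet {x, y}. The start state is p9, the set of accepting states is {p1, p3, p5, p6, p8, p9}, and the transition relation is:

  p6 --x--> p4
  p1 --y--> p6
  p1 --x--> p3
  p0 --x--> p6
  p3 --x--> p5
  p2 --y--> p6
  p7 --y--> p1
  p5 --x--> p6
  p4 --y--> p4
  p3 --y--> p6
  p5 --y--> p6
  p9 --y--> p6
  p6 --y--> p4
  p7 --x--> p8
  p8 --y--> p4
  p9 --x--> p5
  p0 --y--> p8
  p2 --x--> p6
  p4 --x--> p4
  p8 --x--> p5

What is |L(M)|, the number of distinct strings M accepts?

The useful subgraph on states {p5, p6, p9} is acyclic, so L(M) is finite; the longest accepting path visits 3 useful states, giving maximum string length 2.
Counting accepting paths from p9 by length: 1 of length 0, 2 of length 1, 2 of length 2. Total 5.

5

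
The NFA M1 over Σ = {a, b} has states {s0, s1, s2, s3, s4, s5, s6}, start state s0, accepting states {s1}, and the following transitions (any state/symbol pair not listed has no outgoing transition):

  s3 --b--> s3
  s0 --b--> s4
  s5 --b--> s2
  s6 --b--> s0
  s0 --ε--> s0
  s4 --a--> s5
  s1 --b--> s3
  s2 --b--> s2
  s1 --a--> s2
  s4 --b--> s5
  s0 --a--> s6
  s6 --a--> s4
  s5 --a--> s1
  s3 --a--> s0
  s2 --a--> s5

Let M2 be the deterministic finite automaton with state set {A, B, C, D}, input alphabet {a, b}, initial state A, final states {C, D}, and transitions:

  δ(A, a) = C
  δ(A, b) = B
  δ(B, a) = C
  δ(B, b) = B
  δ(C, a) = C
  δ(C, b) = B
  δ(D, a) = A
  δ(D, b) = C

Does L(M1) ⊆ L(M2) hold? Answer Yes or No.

Yes

Exploring the product automaton M1 × M2 from the start pair (s0, A), following both machines on each input symbol, reaches 12 state pairs: (s0, A), (s6, C), (s4, B), (s4, C), (s0, B), (s5, C), (s5, B), (s1, C), (s2, B), (s2, C), (s3, B), (s0, C).
M1 accepts in {s1} and M2 accepts in {C, D}. The reachable pairs whose M1-component is accepting are (s1, C); in each of them the M2-component is accepting too, so the product for L(M1) \ L(M2) (M1-component accepting, M2-component rejecting) has no reachable accepting pair and the difference is empty.
Hence every string in L(M1) is also in L(M2).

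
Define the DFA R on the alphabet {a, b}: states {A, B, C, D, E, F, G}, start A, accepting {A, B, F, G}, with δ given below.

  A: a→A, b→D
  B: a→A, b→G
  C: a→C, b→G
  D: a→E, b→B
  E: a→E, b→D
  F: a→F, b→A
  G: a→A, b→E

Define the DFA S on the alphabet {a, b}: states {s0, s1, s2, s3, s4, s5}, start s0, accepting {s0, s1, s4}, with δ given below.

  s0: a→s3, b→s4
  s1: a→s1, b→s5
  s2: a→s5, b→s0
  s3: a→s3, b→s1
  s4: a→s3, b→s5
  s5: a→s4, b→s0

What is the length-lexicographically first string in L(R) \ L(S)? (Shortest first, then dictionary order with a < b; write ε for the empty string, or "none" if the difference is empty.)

a

The string a is accepted by R but not by S.
No shorter string lies in the difference, and a is the lexicographically first length-1 string in L(R) \ L(S).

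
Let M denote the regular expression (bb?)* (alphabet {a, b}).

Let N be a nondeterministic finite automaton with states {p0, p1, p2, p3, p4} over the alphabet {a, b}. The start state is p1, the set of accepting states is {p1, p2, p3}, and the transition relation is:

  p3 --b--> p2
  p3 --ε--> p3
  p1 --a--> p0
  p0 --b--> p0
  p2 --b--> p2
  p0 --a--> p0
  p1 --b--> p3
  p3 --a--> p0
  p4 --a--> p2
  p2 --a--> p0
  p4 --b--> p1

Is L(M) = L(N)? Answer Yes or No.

Yes

Converting the expression M to a DFA (subset construction, then merging equivalent states) gives the minimal DFA with states {m0, m1}, start state m0, accepting states {m0} and transitions m0: a→m1, b→m0; m1: a→m1, b→m1.
Exploring the product automaton M × N from the start pair (m0, p1), following both machines on each input symbol, reaches 4 state pairs: (m0, p1), (m1, p0), (m0, p3), (m0, p2).
M accepts in {m0} and N accepts in {p1, p2, p3}. In every reachable pair the two components are either both accepting — (m0, p1), (m0, p3), (m0, p2) — or both non-accepting, so no string is accepted by exactly one of the machines: L(M) \ L(N) and L(N) \ L(M) are both empty.
Hence every string is accepted by M iff it is accepted by N, and the two languages coincide.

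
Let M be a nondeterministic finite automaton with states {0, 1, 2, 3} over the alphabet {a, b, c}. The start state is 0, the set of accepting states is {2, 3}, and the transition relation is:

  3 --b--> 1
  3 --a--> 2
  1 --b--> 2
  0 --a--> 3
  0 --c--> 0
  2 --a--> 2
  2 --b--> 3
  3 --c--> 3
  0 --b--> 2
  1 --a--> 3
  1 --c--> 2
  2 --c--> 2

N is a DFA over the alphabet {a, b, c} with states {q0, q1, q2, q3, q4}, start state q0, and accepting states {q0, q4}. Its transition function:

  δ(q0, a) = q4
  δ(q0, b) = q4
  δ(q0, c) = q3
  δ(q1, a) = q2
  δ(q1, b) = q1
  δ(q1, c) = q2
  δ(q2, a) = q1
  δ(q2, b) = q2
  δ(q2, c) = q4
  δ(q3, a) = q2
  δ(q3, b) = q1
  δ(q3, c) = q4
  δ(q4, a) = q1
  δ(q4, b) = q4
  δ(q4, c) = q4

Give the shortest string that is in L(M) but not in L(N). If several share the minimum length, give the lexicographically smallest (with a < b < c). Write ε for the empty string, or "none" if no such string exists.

The string aa is accepted by M but not by N.
No shorter string lies in the difference, and aa is the lexicographically first length-2 string in L(M) \ L(N).

aa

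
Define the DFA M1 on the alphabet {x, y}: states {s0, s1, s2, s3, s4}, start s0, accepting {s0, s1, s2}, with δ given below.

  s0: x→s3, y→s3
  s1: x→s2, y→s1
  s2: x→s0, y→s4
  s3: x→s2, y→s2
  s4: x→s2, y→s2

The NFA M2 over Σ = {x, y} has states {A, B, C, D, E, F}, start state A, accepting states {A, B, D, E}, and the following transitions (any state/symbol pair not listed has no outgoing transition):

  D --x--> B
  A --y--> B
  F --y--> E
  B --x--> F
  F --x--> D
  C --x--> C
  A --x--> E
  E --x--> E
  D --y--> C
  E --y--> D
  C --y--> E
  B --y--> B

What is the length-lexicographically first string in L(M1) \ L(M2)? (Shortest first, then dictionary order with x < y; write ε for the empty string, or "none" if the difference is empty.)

yx

The string yx is accepted by M1 but not by M2.
No shorter string lies in the difference, and yx is the lexicographically first length-2 string in L(M1) \ L(M2).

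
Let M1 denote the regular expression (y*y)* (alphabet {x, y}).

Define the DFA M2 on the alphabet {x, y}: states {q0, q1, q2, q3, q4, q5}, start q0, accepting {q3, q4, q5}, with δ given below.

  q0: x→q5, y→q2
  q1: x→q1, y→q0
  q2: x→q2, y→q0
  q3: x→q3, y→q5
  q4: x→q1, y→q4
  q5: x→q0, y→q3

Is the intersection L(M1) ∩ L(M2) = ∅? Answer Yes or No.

Yes

Converting the expression M1 to a DFA (subset construction, then merging equivalent states) gives the minimal DFA with states {r0, r1}, start state r0, accepting states {r0} and transitions r0: x→r1, y→r0; r1: x→r1, y→r1.
Exploring the product automaton M1 × M2 from the start pair (r0, q0), following both machines on each input symbol, reaches 6 state pairs: (r0, q0), (r1, q5), (r0, q2), (r1, q0), (r1, q3), (r1, q2).
M1 accepts in {r0} and M2 accepts in {q3, q4, q5}; no reachable pair has both components accepting, so no string drives both machines to acceptance simultaneously and L(M1) ∩ L(M2) = ∅.
So no string is accepted by both, and the intersection is empty.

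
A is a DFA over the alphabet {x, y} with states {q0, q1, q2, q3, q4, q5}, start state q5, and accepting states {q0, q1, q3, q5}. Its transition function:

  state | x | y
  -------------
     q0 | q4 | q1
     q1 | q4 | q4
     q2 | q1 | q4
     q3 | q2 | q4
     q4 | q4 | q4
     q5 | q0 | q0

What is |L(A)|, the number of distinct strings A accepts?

The useful subgraph on states {q0, q1, q5} is acyclic, so L(A) is finite; the longest accepting path visits 3 useful states, giving maximum string length 2.
Counting accepting paths from q5 by length: 1 of length 0, 2 of length 1, 2 of length 2. Total 5.

5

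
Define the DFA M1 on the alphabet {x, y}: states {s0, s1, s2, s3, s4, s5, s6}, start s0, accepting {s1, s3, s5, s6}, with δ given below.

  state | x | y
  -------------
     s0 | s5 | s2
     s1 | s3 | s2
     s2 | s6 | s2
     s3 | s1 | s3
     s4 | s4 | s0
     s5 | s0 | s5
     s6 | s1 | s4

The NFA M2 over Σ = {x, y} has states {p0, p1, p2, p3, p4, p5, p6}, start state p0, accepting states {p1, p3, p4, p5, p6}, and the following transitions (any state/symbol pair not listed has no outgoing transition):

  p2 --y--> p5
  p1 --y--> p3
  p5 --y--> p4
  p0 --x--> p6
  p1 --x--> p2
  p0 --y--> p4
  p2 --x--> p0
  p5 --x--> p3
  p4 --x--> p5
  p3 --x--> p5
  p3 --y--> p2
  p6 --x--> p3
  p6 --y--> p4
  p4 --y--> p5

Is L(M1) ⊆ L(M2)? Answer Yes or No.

No

The string xxyx is in L(M1) but not in L(M2).
So L(M1) ⊄ L(M2).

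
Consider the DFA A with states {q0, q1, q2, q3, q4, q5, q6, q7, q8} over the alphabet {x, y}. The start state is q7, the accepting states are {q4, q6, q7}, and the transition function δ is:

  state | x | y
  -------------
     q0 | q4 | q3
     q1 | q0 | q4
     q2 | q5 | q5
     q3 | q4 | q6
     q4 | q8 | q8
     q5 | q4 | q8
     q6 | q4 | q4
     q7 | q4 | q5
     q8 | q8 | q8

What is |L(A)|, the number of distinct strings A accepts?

The useful subgraph on states {q4, q5, q7} is acyclic, so L(A) is finite; the longest accepting path visits 3 useful states, giving maximum string length 2.
Counting accepting paths from q7 by length: 1 of length 0, 1 of length 1, 1 of length 2. Total 3.

3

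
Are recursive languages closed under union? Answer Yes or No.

Yes

Run a decider for L₁ and then a decider for L₂ on the input and accept if either accepts; both sub-runs halt, so this is again a decider.
So the recursive languages are closed under union.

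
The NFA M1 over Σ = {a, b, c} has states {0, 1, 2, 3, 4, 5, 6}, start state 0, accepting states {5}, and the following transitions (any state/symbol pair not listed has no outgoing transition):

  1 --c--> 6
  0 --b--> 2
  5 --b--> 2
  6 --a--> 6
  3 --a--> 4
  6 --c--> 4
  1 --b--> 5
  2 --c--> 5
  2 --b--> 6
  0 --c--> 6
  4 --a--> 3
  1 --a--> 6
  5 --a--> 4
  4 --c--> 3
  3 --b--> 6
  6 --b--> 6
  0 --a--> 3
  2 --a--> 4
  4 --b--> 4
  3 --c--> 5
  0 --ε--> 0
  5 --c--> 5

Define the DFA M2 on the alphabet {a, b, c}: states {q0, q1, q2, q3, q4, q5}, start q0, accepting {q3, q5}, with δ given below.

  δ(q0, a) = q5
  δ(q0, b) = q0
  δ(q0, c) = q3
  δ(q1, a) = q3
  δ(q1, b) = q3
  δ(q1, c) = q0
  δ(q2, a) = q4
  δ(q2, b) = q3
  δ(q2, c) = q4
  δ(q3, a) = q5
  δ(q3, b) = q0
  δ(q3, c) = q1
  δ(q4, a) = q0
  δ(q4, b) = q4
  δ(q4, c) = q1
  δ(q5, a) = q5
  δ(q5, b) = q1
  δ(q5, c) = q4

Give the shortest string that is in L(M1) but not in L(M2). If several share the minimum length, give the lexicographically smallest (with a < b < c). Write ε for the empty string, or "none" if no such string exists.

The string ac is accepted by M1 but not by M2.
No shorter string lies in the difference, and ac is the lexicographically first length-2 string in L(M1) \ L(M2).

ac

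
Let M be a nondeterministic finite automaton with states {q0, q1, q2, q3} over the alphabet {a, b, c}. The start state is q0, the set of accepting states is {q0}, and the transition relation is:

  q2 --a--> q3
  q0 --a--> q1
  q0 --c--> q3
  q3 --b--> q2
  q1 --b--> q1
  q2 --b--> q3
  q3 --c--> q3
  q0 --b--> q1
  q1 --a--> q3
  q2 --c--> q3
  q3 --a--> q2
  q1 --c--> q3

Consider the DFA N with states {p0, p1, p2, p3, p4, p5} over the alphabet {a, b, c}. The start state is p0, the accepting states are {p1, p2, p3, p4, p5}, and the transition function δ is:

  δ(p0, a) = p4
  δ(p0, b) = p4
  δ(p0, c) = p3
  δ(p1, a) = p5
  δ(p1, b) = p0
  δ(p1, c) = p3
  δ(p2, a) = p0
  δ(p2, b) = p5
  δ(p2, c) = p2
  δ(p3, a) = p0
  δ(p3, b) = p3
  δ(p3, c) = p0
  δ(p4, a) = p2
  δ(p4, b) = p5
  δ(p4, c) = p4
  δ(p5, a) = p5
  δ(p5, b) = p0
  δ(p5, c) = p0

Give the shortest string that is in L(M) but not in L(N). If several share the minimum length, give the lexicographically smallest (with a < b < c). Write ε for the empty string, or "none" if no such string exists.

ε

The empty string ε is accepted by M but not by N.
Since ε is the unique shortest string, it is the required witness.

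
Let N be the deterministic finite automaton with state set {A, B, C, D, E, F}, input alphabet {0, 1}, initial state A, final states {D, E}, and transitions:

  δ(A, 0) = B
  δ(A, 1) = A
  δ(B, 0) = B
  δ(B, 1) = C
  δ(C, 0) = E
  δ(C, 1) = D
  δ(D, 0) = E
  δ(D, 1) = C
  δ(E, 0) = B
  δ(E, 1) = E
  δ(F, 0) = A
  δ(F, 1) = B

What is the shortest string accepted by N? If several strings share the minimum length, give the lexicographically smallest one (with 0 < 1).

A breadth-first search from A reaches an accepting state first via the path A → B → C → E on input 010.
No string of length < 3 is accepted (BFS exhausts all shorter strings without reaching an accepting state), and 010 is the lexicographically least accepting string of length 3.

010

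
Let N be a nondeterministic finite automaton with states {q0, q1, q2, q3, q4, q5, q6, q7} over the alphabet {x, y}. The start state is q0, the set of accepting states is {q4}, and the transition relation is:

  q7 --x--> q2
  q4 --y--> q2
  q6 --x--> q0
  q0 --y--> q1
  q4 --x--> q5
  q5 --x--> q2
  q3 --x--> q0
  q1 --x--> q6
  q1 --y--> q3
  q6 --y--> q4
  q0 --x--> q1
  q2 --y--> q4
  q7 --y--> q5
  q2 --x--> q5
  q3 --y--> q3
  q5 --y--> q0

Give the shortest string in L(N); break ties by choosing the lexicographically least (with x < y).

xxy

A breadth-first search from q0 reaches an accepting state first via the path q0 → q1 → q6 → q4 on input xxy.
No string of length < 3 is accepted (BFS exhausts all shorter strings without reaching an accepting state), and xxy is the lexicographically least accepting string of length 3.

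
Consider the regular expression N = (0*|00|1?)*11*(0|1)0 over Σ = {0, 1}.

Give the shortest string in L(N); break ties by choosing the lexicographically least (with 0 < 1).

By inspection of the expression, no string of length less than 3 matches, and 100 is the lexicographically first match of length 3.

100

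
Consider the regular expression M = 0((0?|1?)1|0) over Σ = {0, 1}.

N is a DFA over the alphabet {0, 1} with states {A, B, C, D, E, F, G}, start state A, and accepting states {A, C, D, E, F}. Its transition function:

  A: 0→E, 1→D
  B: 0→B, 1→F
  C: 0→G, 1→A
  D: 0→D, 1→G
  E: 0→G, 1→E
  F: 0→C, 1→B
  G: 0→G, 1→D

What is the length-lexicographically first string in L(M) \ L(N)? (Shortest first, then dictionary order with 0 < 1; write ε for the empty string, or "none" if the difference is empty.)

00

The string 00 is accepted by M but not by N.
No shorter string lies in the difference, and 00 is the lexicographically first length-2 string in L(M) \ L(N).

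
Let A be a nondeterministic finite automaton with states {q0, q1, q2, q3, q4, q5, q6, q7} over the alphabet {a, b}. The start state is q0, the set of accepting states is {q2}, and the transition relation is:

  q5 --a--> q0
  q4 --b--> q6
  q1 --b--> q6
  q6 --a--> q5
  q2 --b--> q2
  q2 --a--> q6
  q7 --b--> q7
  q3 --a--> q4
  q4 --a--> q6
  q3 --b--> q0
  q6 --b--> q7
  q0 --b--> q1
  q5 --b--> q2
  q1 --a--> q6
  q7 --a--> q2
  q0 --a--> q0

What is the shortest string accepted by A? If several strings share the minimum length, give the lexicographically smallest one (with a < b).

baab

A breadth-first search from q0 reaches an accepting state first via the path q0 → q1 → q6 → q5 → q2 on input baab.
No string of length < 4 is accepted (BFS exhausts all shorter strings without reaching an accepting state), and baab is the lexicographically least accepting string of length 4.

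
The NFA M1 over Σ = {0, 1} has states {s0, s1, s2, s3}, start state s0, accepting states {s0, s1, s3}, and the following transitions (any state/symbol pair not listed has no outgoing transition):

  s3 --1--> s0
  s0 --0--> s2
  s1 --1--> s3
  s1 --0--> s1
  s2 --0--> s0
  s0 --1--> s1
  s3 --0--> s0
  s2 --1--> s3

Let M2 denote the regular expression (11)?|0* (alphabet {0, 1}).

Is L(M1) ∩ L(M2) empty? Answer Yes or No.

The empty string ε is accepted by both M1 and M2.
Hence L(M1) ∩ L(M2) ≠ ∅.

No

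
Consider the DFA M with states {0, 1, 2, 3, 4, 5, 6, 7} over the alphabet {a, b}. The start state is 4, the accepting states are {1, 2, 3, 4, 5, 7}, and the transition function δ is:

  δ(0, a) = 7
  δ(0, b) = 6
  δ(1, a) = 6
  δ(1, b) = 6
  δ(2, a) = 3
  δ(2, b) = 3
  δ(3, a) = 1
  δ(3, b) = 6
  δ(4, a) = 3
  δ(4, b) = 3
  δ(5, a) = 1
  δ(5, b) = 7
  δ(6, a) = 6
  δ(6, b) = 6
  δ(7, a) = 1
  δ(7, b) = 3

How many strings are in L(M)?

5

The useful subgraph on states {1, 3, 4} is acyclic, so L(M) is finite; the longest accepting path visits 3 useful states, giving maximum string length 2.
Counting accepting paths from 4 by length: 1 of length 0, 2 of length 1, 2 of length 2. Total 5.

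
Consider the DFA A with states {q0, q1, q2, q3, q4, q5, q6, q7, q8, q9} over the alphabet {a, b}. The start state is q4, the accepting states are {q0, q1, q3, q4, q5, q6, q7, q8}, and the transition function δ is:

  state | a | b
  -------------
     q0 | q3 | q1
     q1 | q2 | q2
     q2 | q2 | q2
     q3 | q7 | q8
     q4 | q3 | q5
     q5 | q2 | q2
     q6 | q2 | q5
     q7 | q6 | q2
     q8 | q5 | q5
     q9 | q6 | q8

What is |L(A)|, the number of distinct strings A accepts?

9

The useful subgraph on states {q3, q4, q5, q6, q7, q8} is acyclic, so L(A) is finite; the longest accepting path visits 5 useful states, giving maximum string length 4.
Counting accepting paths from q4 by length: 1 of length 0, 2 of length 1, 2 of length 2, 3 of length 3, 1 of length 4. Total 9.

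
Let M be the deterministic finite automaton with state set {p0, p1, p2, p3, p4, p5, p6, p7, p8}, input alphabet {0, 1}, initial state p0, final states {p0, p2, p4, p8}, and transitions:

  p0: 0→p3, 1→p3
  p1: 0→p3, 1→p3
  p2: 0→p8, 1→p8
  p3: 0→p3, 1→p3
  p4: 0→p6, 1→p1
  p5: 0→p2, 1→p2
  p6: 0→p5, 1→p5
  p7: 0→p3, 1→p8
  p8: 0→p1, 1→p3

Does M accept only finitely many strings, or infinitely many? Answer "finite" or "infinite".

The useful states (reachable from p0 and able to reach an accepting state) are {p0}.
Restricted to these states the transition graph has no cycle, so every accepting path has bounded length and L is finite.

finite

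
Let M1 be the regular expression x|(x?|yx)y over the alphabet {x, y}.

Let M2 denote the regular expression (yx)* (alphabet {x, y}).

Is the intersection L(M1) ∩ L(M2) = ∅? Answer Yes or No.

Yes

Converting the expression M1 to a DFA (subset construction, then merging equivalent states) gives the minimal DFA with states {r0, r1, r2, r3, r4, r5}, start state r0, accepting states {r1, r2, r4} and transitions r0: x→r1, y→r2; r1: x→r3, y→r4; r2: x→r5, y→r3; r3: x→r3, y→r3; r4: x→r3, y→r3; r5: x→r3, y→r4.
Converting the expression M2 to a DFA (subset construction, then merging equivalent states) gives the minimal DFA with states {t0, t1, t2}, start state t0, accepting states {t0} and transitions t0: x→t1, y→t2; t1: x→t1, y→t1; t2: x→t0, y→t1.
Exploring the product automaton M1 × M2 from the start pair (r0, t0), following both machines on each input symbol, reaches 9 state pairs: (r0, t0), (r1, t1), (r2, t2), (r3, t1), (r4, t1), (r5, t0), (r4, t2), (r3, t0), (r3, t2).
M1 accepts in {r1, r2, r4} and M2 accepts in {t0}; no reachable pair has both components accepting, so no string drives both machines to acceptance simultaneously and L(M1) ∩ L(M2) = ∅.
So no string is accepted by both, and the intersection is empty.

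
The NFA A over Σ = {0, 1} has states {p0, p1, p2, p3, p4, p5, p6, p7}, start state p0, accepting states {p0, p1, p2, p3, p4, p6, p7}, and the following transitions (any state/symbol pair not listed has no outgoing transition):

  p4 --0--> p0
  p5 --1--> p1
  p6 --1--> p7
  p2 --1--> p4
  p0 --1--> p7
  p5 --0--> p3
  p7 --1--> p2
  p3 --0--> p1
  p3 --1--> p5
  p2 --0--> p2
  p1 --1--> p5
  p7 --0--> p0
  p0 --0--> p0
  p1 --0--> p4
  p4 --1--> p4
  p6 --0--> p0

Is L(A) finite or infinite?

infinite

State p0 is reachable from the start and can reach an accepting state, and it lies on the cycle p0 → p0.
Traversing that cycle any number of times yields accepted strings of unbounded length, so the language is infinite.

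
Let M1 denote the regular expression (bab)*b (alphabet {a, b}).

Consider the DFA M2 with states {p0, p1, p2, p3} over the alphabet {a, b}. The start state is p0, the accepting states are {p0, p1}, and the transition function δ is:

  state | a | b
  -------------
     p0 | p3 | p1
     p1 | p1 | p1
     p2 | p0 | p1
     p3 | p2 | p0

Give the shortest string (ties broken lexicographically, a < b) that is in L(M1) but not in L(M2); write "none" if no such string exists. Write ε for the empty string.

none

Converting the expression M1 to a DFA (subset construction, then merging equivalent states) gives the minimal DFA with states {r0, r1, r2, r3}, start state r0, accepting states {r2} and transitions r0: a→r1, b→r2; r1: a→r1, b→r1; r2: a→r3, b→r1; r3: a→r1, b→r0.
Exploring the product automaton M1 × M2 from the start pair (r0, p0), following both machines on each input symbol, reaches 8 state pairs: (r0, p0), (r1, p3), (r2, p1), (r1, p2), (r1, p0), (r3, p1), (r1, p1), (r0, p1).
M1 accepts in {r2} and M2 accepts in {p0, p1}. The reachable pairs whose M1-component is accepting are (r2, p1); in each of them the M2-component is accepting too, so the product for L(M1) \ L(M2) (M1-component accepting, M2-component rejecting) has no reachable accepting pair and the difference is empty.
So every string accepted by M1 is also accepted by M2: L(M1) \ L(M2) = ∅ and there is no such string.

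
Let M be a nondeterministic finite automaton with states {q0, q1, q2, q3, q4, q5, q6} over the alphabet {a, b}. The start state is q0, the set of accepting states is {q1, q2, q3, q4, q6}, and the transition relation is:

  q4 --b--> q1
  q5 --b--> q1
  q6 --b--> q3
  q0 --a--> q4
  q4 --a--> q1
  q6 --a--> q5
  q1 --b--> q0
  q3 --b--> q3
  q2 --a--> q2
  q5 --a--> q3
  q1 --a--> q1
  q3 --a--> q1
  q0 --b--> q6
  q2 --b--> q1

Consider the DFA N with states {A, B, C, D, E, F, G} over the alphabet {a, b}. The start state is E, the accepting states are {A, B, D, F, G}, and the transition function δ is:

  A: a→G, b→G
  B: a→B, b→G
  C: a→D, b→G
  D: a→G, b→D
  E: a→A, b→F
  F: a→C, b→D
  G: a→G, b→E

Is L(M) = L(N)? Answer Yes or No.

Exploring the product automaton M × N from the start pair (q0, E), following both machines on each input symbol, reaches 6 state pairs: (q0, E), (q4, A), (q6, F), (q1, G), (q5, C), (q3, D).
M accepts in {q1, q2, q3, q4, q6} and N accepts in {A, B, D, F, G}. In every reachable pair the two components are either both accepting — (q4, A), (q6, F), (q1, G), (q3, D) — or both non-accepting, so no string is accepted by exactly one of the machines: L(M) \ L(N) and L(N) \ L(M) are both empty.
Hence every string is accepted by M iff it is accepted by N, and the two languages coincide.

Yes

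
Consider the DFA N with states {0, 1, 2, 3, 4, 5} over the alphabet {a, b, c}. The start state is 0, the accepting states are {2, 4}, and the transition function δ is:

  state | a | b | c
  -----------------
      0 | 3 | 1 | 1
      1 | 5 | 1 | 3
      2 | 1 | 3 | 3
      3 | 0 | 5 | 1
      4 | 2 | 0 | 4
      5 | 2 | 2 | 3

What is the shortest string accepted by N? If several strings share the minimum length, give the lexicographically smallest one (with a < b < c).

aba

A breadth-first search from 0 reaches an accepting state first via the path 0 → 3 → 5 → 2 on input aba.
No string of length < 3 is accepted (BFS exhausts all shorter strings without reaching an accepting state), and aba is the lexicographically least accepting string of length 3.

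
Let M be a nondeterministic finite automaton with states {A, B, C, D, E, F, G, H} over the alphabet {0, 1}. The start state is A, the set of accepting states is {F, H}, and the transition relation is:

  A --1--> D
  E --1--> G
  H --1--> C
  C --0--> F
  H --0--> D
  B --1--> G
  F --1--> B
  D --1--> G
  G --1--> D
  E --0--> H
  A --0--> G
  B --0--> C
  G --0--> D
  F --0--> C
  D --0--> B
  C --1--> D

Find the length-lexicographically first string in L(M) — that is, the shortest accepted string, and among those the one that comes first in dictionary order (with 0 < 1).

A breadth-first search from A reaches an accepting state first via the path A → D → B → C → F on input 1000.
No string of length < 4 is accepted (BFS exhausts all shorter strings without reaching an accepting state), and 1000 is the lexicographically least accepting string of length 4.

1000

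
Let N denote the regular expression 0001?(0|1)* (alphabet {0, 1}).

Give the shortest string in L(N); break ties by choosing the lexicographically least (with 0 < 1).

By inspection of the expression, no string of length less than 3 matches, and 000 is the lexicographically first match of length 3.

000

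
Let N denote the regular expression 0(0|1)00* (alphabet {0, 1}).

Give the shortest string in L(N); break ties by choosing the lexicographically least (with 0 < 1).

By inspection of the expression, no string of length less than 3 matches, and 000 is the lexicographically first match of length 3.

000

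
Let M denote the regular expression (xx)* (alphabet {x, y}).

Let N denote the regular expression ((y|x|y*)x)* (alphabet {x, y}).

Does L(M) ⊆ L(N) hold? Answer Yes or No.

Yes

Converting the expression M to a DFA (subset construction, then merging equivalent states) gives the minimal DFA with states {m0, m1, m2}, start state m0, accepting states {m0} and transitions m0: x→m1, y→m2; m1: x→m0, y→m2; m2: x→m2, y→m2.
Converting the expression N to a DFA (subset construction, then merging equivalent states) gives the minimal DFA with states {n0, n1}, start state n0, accepting states {n0} and transitions n0: x→n0, y→n1; n1: x→n0, y→n1.
Exploring the product automaton M × N from the start pair (m0, n0), following both machines on each input symbol, reaches 4 state pairs: (m0, n0), (m1, n0), (m2, n1), (m2, n0).
M accepts in {m0} and N accepts in {n0}. The reachable pairs whose M-component is accepting are (m0, n0); in each of them the N-component is accepting too, so the product for L(M) \ L(N) (M-component accepting, N-component rejecting) has no reachable accepting pair and the difference is empty.
Hence every string in L(M) is also in L(N).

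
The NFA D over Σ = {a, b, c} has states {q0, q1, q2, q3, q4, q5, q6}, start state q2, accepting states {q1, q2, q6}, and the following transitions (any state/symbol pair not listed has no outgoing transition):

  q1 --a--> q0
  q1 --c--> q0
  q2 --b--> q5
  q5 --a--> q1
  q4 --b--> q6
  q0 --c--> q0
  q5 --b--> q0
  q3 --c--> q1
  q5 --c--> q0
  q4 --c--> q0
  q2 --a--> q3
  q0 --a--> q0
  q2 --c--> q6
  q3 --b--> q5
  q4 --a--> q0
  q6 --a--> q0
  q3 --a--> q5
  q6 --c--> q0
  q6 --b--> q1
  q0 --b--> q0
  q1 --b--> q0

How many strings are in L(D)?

7

The useful subgraph on states {q1, q2, q3, q5, q6} is acyclic, so L(D) is finite; the longest accepting path visits 4 useful states, giving maximum string length 3.
Counting accepting paths from q2 by length: 1 of length 0, 1 of length 1, 3 of length 2, 2 of length 3. Total 7.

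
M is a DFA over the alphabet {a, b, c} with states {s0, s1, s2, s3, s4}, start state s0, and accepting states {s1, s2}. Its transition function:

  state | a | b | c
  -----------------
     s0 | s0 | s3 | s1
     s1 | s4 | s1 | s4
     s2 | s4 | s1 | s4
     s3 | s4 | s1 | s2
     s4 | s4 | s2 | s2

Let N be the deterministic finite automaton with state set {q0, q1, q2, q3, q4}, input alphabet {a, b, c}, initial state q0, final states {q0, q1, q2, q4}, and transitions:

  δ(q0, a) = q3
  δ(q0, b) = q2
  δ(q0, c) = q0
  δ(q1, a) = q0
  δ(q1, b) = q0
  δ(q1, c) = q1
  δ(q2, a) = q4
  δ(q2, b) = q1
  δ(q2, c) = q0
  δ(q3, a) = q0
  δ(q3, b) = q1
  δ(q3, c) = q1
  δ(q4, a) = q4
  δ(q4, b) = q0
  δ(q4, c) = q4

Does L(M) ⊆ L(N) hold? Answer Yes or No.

Yes

Exploring the product automaton M × N from the start pair (s0, q0), following both machines on each input symbol, reaches 15 state pairs: (s0, q0), (s0, q3), (s3, q2), (s1, q0), (s3, q1), (s1, q1), (s4, q4), (s2, q0), (s4, q3), (s1, q2), (s4, q0), (s2, q1), (s4, q1), (s2, q4), (s2, q2).
M accepts in {s1, s2} and N accepts in {q0, q1, q2, q4}. The reachable pairs whose M-component is accepting are (s1, q0), (s1, q1), (s2, q0), (s1, q2), (s2, q1), (s2, q4), (s2, q2); in each of them the N-component is accepting too, so the product for L(M) \ L(N) (M-component accepting, N-component rejecting) has no reachable accepting pair and the difference is empty.
Hence every string in L(M) is also in L(N).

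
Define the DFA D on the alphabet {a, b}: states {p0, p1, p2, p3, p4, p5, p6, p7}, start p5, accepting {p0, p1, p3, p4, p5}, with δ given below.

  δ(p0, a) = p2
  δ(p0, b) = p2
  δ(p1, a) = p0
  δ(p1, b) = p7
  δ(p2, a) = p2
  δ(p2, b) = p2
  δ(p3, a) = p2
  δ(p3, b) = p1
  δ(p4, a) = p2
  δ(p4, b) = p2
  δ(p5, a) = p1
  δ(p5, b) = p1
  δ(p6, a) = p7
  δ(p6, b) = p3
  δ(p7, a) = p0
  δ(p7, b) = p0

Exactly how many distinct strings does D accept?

The useful subgraph on states {p0, p1, p5, p7} is acyclic, so L(D) is finite; the longest accepting path visits 4 useful states, giving maximum string length 3.
Counting accepting paths from p5 by length: 1 of length 0, 2 of length 1, 2 of length 2, 4 of length 3. Total 9.

9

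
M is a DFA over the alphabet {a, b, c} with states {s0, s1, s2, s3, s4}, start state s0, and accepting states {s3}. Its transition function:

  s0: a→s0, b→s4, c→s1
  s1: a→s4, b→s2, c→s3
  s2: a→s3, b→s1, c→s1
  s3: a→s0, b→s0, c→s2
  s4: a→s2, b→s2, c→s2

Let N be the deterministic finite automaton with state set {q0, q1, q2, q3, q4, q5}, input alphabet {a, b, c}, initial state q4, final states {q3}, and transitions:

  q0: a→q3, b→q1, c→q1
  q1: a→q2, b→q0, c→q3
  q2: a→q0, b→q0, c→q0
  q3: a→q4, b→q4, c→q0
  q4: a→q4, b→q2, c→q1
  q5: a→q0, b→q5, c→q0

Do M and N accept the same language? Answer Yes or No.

Yes

Exploring the product automaton M × N from the start pair (s0, q4), following both machines on each input symbol, reaches 5 state pairs: (s0, q4), (s4, q2), (s1, q1), (s2, q0), (s3, q3).
M accepts in {s3} and N accepts in {q3}. In every reachable pair the two components are either both accepting — (s3, q3) — or both non-accepting, so no string is accepted by exactly one of the machines: L(M) \ L(N) and L(N) \ L(M) are both empty.
Hence every string is accepted by M iff it is accepted by N, and the two languages coincide.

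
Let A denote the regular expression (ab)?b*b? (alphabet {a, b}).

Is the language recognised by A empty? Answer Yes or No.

The empty string ε matches the expression, so it belongs to L(A).
Since L(A) contains at least one string, it is not empty.

No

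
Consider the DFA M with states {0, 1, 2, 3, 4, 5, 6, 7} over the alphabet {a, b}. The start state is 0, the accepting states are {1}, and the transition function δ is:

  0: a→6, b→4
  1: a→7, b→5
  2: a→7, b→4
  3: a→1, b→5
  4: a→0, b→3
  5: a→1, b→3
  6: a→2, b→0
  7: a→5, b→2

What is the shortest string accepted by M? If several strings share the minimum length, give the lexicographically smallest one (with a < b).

bba

A breadth-first search from 0 reaches an accepting state first via the path 0 → 4 → 3 → 1 on input bba.
No string of length < 3 is accepted (BFS exhausts all shorter strings without reaching an accepting state), and bba is the lexicographically least accepting string of length 3.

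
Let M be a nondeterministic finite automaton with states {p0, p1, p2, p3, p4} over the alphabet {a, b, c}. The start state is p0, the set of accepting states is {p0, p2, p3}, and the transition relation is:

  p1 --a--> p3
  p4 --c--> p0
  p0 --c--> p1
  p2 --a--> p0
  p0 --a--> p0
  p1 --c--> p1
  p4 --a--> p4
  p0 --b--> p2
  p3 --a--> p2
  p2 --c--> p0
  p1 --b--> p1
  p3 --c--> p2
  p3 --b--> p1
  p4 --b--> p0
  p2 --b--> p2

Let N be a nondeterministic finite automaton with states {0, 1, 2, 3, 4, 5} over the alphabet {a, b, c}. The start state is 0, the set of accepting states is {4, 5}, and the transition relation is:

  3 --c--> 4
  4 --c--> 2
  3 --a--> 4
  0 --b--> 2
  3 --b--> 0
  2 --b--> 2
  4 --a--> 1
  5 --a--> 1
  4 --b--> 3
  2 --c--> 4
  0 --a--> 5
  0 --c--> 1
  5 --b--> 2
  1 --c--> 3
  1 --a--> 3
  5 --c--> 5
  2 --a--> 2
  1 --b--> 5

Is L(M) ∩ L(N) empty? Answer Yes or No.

The string a is accepted by both M and N.
Hence L(M) ∩ L(N) ≠ ∅.

No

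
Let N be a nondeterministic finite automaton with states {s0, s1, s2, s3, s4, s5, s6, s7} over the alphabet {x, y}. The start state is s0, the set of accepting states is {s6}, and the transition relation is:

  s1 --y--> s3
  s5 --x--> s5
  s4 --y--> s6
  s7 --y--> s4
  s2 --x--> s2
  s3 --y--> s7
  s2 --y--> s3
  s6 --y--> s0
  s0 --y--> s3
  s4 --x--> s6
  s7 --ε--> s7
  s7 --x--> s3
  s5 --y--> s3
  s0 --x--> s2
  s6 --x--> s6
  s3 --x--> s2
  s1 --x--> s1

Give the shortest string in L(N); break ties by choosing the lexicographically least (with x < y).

A breadth-first search from s0 reaches an accepting state first via the path s0 → s3 → s7 → s4 → s6 on input yyyx.
No string of length < 4 is accepted (BFS exhausts all shorter strings without reaching an accepting state), and yyyx is the lexicographically least accepting string of length 4.

yyyx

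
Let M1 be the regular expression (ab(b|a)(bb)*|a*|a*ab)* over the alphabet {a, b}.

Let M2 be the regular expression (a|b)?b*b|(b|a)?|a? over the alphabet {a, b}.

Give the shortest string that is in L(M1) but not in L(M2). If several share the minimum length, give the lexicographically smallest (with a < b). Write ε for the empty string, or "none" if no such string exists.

aa

The string aa is accepted by M1 but not by M2.
No shorter string lies in the difference, and aa is the lexicographically first length-2 string in L(M1) \ L(M2).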